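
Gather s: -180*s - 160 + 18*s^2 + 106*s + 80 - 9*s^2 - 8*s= 9*s^2 - 82*s - 80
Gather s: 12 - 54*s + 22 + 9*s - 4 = 30 - 45*s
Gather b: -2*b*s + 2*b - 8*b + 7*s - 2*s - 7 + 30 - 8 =b*(-2*s - 6) + 5*s + 15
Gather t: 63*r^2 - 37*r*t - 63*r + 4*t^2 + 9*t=63*r^2 - 63*r + 4*t^2 + t*(9 - 37*r)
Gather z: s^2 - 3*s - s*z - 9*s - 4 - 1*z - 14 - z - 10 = s^2 - 12*s + z*(-s - 2) - 28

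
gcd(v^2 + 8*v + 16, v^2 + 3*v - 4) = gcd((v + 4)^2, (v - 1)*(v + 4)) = v + 4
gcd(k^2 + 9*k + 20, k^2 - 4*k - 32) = k + 4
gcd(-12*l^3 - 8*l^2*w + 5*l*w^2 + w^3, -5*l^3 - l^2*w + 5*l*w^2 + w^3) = l + w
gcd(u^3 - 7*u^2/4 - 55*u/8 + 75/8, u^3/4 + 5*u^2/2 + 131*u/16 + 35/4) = u + 5/2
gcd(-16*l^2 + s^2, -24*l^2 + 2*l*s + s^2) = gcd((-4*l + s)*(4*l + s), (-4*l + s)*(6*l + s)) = -4*l + s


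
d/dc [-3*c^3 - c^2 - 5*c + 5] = -9*c^2 - 2*c - 5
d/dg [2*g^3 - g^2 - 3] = 2*g*(3*g - 1)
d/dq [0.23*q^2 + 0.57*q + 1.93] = 0.46*q + 0.57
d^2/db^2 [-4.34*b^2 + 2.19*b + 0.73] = -8.68000000000000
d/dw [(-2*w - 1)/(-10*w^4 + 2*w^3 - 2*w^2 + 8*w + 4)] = w*(-30*w^3 - 16*w^2 + w - 2)/(2*(25*w^8 - 10*w^7 + 11*w^6 - 42*w^5 - 11*w^4 - 4*w^3 + 12*w^2 + 16*w + 4))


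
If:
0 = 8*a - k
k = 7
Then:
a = 7/8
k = 7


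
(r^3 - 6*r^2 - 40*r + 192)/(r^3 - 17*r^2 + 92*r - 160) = (r + 6)/(r - 5)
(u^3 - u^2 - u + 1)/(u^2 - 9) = (u^3 - u^2 - u + 1)/(u^2 - 9)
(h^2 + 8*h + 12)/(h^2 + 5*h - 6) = (h + 2)/(h - 1)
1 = 1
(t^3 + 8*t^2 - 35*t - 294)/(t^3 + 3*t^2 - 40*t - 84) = (t + 7)/(t + 2)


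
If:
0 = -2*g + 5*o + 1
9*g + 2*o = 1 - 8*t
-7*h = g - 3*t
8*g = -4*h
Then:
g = -21/373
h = 42/373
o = -83/373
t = 91/373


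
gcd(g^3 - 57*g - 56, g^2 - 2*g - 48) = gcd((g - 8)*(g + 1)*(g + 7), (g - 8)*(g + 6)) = g - 8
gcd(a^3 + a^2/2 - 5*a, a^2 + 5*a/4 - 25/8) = a + 5/2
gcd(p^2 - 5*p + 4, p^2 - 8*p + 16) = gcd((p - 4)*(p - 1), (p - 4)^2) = p - 4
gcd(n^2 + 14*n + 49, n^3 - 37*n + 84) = n + 7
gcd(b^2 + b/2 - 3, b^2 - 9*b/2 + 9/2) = b - 3/2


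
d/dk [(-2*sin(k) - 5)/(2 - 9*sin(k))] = -49*cos(k)/(9*sin(k) - 2)^2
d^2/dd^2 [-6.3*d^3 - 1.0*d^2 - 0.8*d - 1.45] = -37.8*d - 2.0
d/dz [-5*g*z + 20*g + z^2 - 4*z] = -5*g + 2*z - 4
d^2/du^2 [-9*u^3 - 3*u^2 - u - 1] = -54*u - 6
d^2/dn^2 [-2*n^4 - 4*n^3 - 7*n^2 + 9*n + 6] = -24*n^2 - 24*n - 14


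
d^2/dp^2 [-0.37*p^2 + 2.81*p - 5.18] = -0.740000000000000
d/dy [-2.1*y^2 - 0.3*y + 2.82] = -4.2*y - 0.3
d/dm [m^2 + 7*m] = 2*m + 7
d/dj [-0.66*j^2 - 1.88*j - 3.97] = -1.32*j - 1.88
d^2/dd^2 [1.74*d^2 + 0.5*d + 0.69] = 3.48000000000000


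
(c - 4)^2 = c^2 - 8*c + 16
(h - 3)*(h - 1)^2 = h^3 - 5*h^2 + 7*h - 3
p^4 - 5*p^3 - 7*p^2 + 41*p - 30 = (p - 5)*(p - 2)*(p - 1)*(p + 3)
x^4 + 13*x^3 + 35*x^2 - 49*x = x*(x - 1)*(x + 7)^2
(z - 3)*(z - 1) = z^2 - 4*z + 3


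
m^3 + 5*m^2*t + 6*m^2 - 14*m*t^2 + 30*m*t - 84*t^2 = (m + 6)*(m - 2*t)*(m + 7*t)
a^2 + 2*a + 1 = (a + 1)^2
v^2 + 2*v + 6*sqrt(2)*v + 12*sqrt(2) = (v + 2)*(v + 6*sqrt(2))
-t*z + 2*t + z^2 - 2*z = (-t + z)*(z - 2)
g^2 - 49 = (g - 7)*(g + 7)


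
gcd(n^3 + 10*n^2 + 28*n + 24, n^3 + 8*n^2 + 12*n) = n^2 + 8*n + 12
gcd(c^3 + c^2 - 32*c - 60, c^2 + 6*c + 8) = c + 2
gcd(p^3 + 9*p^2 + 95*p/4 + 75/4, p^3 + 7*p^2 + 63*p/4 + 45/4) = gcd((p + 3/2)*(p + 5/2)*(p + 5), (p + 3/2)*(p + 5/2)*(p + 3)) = p^2 + 4*p + 15/4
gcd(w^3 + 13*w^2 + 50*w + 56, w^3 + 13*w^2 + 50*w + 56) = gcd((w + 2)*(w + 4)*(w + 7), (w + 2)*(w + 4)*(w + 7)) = w^3 + 13*w^2 + 50*w + 56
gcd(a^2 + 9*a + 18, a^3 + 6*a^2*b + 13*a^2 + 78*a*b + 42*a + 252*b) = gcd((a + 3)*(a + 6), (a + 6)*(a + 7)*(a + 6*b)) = a + 6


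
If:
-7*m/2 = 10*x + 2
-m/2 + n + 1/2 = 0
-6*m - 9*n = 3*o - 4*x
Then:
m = -20*x/7 - 4/7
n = -10*x/7 - 11/14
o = 34*x/3 + 7/2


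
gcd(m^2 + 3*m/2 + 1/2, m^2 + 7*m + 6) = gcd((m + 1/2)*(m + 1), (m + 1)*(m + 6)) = m + 1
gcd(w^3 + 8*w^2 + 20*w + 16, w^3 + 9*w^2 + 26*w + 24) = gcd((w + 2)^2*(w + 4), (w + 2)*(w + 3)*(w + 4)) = w^2 + 6*w + 8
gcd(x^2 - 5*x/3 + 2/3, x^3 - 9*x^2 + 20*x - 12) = x - 1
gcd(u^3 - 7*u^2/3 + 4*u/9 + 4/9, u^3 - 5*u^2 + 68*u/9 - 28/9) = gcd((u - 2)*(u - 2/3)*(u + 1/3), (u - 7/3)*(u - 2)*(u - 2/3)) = u^2 - 8*u/3 + 4/3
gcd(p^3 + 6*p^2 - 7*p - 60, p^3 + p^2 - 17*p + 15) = p^2 + 2*p - 15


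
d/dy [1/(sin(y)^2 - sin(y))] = (-2/tan(y) + cos(y)/sin(y)^2)/(sin(y) - 1)^2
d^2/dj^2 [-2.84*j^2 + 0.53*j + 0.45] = -5.68000000000000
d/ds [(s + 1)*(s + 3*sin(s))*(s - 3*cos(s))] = (s + 1)*(s + 3*sin(s))*(3*sin(s) + 1) + (s + 1)*(s - 3*cos(s))*(3*cos(s) + 1) + (s + 3*sin(s))*(s - 3*cos(s))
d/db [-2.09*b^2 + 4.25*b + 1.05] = 4.25 - 4.18*b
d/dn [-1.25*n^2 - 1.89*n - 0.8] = -2.5*n - 1.89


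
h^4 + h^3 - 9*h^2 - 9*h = h*(h - 3)*(h + 1)*(h + 3)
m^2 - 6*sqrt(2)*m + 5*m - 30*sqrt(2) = (m + 5)*(m - 6*sqrt(2))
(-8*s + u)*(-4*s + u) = 32*s^2 - 12*s*u + u^2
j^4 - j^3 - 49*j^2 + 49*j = j*(j - 7)*(j - 1)*(j + 7)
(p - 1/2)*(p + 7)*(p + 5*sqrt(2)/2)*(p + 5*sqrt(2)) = p^4 + 13*p^3/2 + 15*sqrt(2)*p^3/2 + 43*p^2/2 + 195*sqrt(2)*p^2/4 - 105*sqrt(2)*p/4 + 325*p/2 - 175/2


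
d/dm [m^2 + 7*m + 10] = 2*m + 7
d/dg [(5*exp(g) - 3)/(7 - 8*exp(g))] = 11*exp(g)/(8*exp(g) - 7)^2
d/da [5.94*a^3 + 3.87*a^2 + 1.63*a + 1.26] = 17.82*a^2 + 7.74*a + 1.63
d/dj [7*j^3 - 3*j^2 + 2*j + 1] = 21*j^2 - 6*j + 2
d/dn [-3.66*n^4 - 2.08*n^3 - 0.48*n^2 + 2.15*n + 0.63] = -14.64*n^3 - 6.24*n^2 - 0.96*n + 2.15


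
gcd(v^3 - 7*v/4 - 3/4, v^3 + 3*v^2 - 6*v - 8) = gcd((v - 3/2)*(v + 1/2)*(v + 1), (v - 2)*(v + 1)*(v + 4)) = v + 1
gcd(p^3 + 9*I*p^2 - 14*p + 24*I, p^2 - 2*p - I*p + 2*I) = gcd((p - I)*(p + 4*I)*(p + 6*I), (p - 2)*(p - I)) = p - I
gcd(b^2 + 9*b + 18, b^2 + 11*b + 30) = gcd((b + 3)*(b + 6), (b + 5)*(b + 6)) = b + 6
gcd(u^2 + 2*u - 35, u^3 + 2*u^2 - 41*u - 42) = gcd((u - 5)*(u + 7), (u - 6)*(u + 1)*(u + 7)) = u + 7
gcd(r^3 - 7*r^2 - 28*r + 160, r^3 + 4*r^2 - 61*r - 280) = r^2 - 3*r - 40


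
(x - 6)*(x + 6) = x^2 - 36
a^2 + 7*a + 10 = (a + 2)*(a + 5)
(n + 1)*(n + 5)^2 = n^3 + 11*n^2 + 35*n + 25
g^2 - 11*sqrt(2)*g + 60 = (g - 6*sqrt(2))*(g - 5*sqrt(2))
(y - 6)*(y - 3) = y^2 - 9*y + 18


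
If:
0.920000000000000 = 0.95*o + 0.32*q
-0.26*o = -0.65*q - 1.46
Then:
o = 1.52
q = -1.64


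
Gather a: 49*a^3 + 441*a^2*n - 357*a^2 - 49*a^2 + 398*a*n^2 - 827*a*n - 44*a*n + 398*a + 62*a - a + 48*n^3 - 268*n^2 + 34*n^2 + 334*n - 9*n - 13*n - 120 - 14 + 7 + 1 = 49*a^3 + a^2*(441*n - 406) + a*(398*n^2 - 871*n + 459) + 48*n^3 - 234*n^2 + 312*n - 126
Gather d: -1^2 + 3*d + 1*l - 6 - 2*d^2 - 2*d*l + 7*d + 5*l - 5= -2*d^2 + d*(10 - 2*l) + 6*l - 12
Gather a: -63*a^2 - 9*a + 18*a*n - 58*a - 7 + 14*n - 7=-63*a^2 + a*(18*n - 67) + 14*n - 14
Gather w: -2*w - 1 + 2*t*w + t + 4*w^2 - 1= t + 4*w^2 + w*(2*t - 2) - 2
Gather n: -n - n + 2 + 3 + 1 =6 - 2*n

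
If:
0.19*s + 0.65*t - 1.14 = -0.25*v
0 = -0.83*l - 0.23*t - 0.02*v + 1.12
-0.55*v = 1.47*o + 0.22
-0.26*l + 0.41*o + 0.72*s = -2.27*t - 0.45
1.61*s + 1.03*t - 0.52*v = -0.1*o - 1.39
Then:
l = 1.23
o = -1.64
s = 0.46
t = 0.09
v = 3.97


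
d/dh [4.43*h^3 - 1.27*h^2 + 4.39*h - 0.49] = 13.29*h^2 - 2.54*h + 4.39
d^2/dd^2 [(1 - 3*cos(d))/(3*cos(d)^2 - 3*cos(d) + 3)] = (-27*sin(d)^4*cos(d) + sin(d)^4 + 10*sin(d)^2 + 13*cos(d)/4 - 3*cos(3*d)/4 + 3*cos(5*d)/2 - 5)/(3*(sin(d)^2 + cos(d) - 2)^3)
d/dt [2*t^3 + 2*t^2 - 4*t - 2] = 6*t^2 + 4*t - 4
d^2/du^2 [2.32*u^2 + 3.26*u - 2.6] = 4.64000000000000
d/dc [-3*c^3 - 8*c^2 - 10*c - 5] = -9*c^2 - 16*c - 10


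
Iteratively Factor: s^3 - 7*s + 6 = (s + 3)*(s^2 - 3*s + 2) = (s - 1)*(s + 3)*(s - 2)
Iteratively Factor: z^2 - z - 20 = (z + 4)*(z - 5)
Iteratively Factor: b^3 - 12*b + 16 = (b + 4)*(b^2 - 4*b + 4) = (b - 2)*(b + 4)*(b - 2)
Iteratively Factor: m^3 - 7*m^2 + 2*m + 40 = (m - 4)*(m^2 - 3*m - 10) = (m - 5)*(m - 4)*(m + 2)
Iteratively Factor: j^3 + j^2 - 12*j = (j - 3)*(j^2 + 4*j) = (j - 3)*(j + 4)*(j)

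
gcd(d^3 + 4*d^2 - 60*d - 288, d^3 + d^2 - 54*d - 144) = d^2 - 2*d - 48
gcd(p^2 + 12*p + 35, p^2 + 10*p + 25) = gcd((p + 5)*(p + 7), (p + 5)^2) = p + 5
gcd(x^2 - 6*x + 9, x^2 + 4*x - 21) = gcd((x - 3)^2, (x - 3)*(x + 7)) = x - 3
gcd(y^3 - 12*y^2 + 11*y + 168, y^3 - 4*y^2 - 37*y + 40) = y - 8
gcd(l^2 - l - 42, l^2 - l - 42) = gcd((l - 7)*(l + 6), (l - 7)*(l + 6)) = l^2 - l - 42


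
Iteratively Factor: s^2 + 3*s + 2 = (s + 1)*(s + 2)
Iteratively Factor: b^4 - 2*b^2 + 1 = (b - 1)*(b^3 + b^2 - b - 1) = (b - 1)*(b + 1)*(b^2 - 1) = (b - 1)^2*(b + 1)*(b + 1)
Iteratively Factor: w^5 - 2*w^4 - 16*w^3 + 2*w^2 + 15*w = (w + 3)*(w^4 - 5*w^3 - w^2 + 5*w) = (w - 5)*(w + 3)*(w^3 - w) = (w - 5)*(w + 1)*(w + 3)*(w^2 - w) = (w - 5)*(w - 1)*(w + 1)*(w + 3)*(w)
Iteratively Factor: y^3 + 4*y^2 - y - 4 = (y - 1)*(y^2 + 5*y + 4) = (y - 1)*(y + 1)*(y + 4)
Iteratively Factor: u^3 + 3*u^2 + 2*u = (u)*(u^2 + 3*u + 2) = u*(u + 1)*(u + 2)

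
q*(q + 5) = q^2 + 5*q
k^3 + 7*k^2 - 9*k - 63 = (k - 3)*(k + 3)*(k + 7)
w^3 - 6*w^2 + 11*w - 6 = (w - 3)*(w - 2)*(w - 1)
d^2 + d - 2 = (d - 1)*(d + 2)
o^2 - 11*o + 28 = (o - 7)*(o - 4)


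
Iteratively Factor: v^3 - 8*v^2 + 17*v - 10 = (v - 1)*(v^2 - 7*v + 10) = (v - 2)*(v - 1)*(v - 5)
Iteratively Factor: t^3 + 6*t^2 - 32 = (t + 4)*(t^2 + 2*t - 8) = (t - 2)*(t + 4)*(t + 4)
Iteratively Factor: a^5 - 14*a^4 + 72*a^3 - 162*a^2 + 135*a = (a - 3)*(a^4 - 11*a^3 + 39*a^2 - 45*a) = (a - 3)^2*(a^3 - 8*a^2 + 15*a) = (a - 5)*(a - 3)^2*(a^2 - 3*a) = (a - 5)*(a - 3)^3*(a)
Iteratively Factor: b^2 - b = (b - 1)*(b)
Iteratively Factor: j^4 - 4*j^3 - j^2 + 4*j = (j - 1)*(j^3 - 3*j^2 - 4*j) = (j - 1)*(j + 1)*(j^2 - 4*j) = (j - 4)*(j - 1)*(j + 1)*(j)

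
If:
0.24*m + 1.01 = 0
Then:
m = -4.21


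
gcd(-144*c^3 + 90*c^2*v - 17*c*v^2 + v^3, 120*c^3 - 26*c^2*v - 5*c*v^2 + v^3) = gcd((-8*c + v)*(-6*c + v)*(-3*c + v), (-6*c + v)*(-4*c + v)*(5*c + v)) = -6*c + v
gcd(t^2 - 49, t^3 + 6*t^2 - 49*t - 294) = t^2 - 49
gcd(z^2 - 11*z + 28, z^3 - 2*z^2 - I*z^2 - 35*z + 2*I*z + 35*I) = z - 7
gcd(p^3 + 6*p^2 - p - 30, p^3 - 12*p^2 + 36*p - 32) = p - 2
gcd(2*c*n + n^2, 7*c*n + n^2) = n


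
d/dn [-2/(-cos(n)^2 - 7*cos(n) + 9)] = 2*(2*cos(n) + 7)*sin(n)/(cos(n)^2 + 7*cos(n) - 9)^2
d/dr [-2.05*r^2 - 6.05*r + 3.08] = -4.1*r - 6.05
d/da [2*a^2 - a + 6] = 4*a - 1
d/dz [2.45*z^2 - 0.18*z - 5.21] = 4.9*z - 0.18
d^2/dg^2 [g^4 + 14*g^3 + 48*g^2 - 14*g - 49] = 12*g^2 + 84*g + 96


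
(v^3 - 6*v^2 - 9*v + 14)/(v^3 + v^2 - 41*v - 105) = (v^2 + v - 2)/(v^2 + 8*v + 15)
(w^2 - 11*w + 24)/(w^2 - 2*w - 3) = (w - 8)/(w + 1)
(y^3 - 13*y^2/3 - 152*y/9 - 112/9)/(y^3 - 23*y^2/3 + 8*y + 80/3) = (3*y^2 - 17*y - 28)/(3*(y^2 - 9*y + 20))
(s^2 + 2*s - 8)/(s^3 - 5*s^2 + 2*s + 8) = (s + 4)/(s^2 - 3*s - 4)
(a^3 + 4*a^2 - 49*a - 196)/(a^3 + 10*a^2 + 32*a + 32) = (a^2 - 49)/(a^2 + 6*a + 8)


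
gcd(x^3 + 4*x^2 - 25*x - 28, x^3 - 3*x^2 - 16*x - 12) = x + 1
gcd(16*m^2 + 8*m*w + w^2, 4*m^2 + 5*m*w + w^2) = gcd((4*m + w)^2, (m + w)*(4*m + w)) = 4*m + w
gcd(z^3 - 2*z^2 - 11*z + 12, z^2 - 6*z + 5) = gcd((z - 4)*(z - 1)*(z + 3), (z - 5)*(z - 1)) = z - 1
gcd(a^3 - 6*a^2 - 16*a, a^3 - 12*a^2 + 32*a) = a^2 - 8*a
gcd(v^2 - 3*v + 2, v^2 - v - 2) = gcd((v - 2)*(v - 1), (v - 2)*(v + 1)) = v - 2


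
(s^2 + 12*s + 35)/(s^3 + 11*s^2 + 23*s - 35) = 1/(s - 1)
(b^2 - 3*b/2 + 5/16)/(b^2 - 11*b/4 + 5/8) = (4*b - 5)/(2*(2*b - 5))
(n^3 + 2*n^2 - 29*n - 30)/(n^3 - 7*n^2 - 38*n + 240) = (n + 1)/(n - 8)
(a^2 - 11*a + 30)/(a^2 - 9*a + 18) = (a - 5)/(a - 3)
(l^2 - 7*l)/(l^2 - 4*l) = (l - 7)/(l - 4)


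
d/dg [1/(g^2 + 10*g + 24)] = 2*(-g - 5)/(g^2 + 10*g + 24)^2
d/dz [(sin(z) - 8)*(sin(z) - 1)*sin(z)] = (3*sin(z)^2 - 18*sin(z) + 8)*cos(z)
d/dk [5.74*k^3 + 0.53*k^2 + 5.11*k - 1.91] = 17.22*k^2 + 1.06*k + 5.11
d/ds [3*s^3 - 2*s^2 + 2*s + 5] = 9*s^2 - 4*s + 2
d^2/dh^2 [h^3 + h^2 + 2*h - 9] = 6*h + 2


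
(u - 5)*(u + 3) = u^2 - 2*u - 15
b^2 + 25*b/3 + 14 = (b + 7/3)*(b + 6)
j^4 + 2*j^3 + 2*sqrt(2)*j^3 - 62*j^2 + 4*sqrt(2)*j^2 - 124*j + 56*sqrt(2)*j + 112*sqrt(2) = (j + 2)*(j - 4*sqrt(2))*(j - sqrt(2))*(j + 7*sqrt(2))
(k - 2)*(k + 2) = k^2 - 4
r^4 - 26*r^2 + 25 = (r - 5)*(r - 1)*(r + 1)*(r + 5)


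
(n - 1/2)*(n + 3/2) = n^2 + n - 3/4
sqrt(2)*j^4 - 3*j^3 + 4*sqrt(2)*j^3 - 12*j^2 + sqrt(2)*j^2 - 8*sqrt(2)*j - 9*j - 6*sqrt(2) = (j + 3)*(j - 2*sqrt(2))*(j + sqrt(2)/2)*(sqrt(2)*j + sqrt(2))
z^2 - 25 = (z - 5)*(z + 5)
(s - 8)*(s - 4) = s^2 - 12*s + 32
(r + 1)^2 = r^2 + 2*r + 1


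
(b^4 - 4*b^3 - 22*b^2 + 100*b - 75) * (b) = b^5 - 4*b^4 - 22*b^3 + 100*b^2 - 75*b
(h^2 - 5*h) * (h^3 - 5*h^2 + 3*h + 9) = h^5 - 10*h^4 + 28*h^3 - 6*h^2 - 45*h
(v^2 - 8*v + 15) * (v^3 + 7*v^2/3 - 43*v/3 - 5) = v^5 - 17*v^4/3 - 18*v^3 + 434*v^2/3 - 175*v - 75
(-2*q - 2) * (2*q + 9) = -4*q^2 - 22*q - 18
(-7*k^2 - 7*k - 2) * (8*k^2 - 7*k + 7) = -56*k^4 - 7*k^3 - 16*k^2 - 35*k - 14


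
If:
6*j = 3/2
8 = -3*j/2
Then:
No Solution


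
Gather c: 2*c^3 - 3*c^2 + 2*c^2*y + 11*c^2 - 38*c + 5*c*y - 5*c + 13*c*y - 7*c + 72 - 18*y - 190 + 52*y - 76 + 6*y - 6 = 2*c^3 + c^2*(2*y + 8) + c*(18*y - 50) + 40*y - 200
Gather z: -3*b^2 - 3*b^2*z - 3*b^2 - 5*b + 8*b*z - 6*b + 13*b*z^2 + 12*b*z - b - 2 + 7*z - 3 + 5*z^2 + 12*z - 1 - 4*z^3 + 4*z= -6*b^2 - 12*b - 4*z^3 + z^2*(13*b + 5) + z*(-3*b^2 + 20*b + 23) - 6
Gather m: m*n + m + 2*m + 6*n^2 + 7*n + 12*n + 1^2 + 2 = m*(n + 3) + 6*n^2 + 19*n + 3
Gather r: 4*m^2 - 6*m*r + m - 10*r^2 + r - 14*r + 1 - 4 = 4*m^2 + m - 10*r^2 + r*(-6*m - 13) - 3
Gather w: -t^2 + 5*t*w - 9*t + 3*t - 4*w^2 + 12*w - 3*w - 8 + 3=-t^2 - 6*t - 4*w^2 + w*(5*t + 9) - 5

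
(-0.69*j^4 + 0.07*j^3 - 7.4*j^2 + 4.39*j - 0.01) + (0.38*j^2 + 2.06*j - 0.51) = -0.69*j^4 + 0.07*j^3 - 7.02*j^2 + 6.45*j - 0.52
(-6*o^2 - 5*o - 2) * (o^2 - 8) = -6*o^4 - 5*o^3 + 46*o^2 + 40*o + 16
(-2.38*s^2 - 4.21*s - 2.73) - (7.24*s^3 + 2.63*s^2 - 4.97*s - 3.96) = -7.24*s^3 - 5.01*s^2 + 0.76*s + 1.23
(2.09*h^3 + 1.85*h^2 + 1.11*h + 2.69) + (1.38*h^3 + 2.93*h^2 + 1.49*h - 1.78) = 3.47*h^3 + 4.78*h^2 + 2.6*h + 0.91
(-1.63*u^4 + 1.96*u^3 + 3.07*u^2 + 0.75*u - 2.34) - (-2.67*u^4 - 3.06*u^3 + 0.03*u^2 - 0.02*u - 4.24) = 1.04*u^4 + 5.02*u^3 + 3.04*u^2 + 0.77*u + 1.9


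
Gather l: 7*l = 7*l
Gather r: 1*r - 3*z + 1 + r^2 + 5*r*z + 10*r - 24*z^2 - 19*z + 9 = r^2 + r*(5*z + 11) - 24*z^2 - 22*z + 10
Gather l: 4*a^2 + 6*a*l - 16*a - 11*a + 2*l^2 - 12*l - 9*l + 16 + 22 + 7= 4*a^2 - 27*a + 2*l^2 + l*(6*a - 21) + 45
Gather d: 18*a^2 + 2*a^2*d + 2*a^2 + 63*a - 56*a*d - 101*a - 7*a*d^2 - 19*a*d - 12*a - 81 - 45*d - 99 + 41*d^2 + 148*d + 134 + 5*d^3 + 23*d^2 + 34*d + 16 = 20*a^2 - 50*a + 5*d^3 + d^2*(64 - 7*a) + d*(2*a^2 - 75*a + 137) - 30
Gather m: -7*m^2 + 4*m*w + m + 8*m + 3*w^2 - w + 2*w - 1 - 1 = -7*m^2 + m*(4*w + 9) + 3*w^2 + w - 2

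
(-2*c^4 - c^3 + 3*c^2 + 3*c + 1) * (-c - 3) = 2*c^5 + 7*c^4 - 12*c^2 - 10*c - 3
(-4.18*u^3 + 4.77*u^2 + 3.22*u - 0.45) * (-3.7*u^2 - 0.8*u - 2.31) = 15.466*u^5 - 14.305*u^4 - 6.0742*u^3 - 11.9297*u^2 - 7.0782*u + 1.0395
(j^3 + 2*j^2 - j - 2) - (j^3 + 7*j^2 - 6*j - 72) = -5*j^2 + 5*j + 70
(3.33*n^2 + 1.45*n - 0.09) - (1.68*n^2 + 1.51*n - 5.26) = 1.65*n^2 - 0.0600000000000001*n + 5.17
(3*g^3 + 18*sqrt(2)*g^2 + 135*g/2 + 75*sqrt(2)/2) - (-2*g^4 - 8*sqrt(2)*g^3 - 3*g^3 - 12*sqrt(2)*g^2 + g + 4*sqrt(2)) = 2*g^4 + 6*g^3 + 8*sqrt(2)*g^3 + 30*sqrt(2)*g^2 + 133*g/2 + 67*sqrt(2)/2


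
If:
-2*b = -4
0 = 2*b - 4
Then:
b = 2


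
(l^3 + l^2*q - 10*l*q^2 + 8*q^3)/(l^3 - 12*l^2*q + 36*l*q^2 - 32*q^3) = (l^2 + 3*l*q - 4*q^2)/(l^2 - 10*l*q + 16*q^2)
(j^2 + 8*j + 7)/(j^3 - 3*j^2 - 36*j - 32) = (j + 7)/(j^2 - 4*j - 32)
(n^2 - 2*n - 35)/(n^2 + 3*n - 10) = (n - 7)/(n - 2)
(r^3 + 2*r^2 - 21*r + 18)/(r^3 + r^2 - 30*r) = (r^2 - 4*r + 3)/(r*(r - 5))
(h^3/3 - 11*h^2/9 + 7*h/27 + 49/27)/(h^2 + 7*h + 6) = (9*h^2 - 42*h + 49)/(27*(h + 6))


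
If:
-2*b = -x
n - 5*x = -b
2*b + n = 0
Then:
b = 0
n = 0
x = 0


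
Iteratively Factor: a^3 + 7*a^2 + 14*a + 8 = (a + 4)*(a^2 + 3*a + 2) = (a + 1)*(a + 4)*(a + 2)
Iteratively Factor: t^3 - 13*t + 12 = (t + 4)*(t^2 - 4*t + 3) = (t - 3)*(t + 4)*(t - 1)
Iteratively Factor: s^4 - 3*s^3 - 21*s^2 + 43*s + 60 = (s - 5)*(s^3 + 2*s^2 - 11*s - 12) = (s - 5)*(s - 3)*(s^2 + 5*s + 4) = (s - 5)*(s - 3)*(s + 1)*(s + 4)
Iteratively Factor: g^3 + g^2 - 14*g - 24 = (g + 3)*(g^2 - 2*g - 8) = (g - 4)*(g + 3)*(g + 2)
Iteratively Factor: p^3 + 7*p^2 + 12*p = (p + 4)*(p^2 + 3*p) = p*(p + 4)*(p + 3)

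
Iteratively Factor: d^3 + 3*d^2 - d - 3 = (d - 1)*(d^2 + 4*d + 3) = (d - 1)*(d + 3)*(d + 1)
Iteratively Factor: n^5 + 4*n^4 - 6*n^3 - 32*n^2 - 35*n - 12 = (n + 1)*(n^4 + 3*n^3 - 9*n^2 - 23*n - 12) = (n - 3)*(n + 1)*(n^3 + 6*n^2 + 9*n + 4) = (n - 3)*(n + 1)^2*(n^2 + 5*n + 4) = (n - 3)*(n + 1)^3*(n + 4)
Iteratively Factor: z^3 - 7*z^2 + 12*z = (z - 3)*(z^2 - 4*z) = (z - 4)*(z - 3)*(z)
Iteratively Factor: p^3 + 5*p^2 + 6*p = (p + 3)*(p^2 + 2*p) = p*(p + 3)*(p + 2)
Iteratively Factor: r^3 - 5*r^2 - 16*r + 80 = (r + 4)*(r^2 - 9*r + 20) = (r - 4)*(r + 4)*(r - 5)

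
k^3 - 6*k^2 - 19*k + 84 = (k - 7)*(k - 3)*(k + 4)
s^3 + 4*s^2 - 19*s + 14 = (s - 2)*(s - 1)*(s + 7)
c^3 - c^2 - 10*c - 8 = (c - 4)*(c + 1)*(c + 2)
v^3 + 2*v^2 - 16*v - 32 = (v - 4)*(v + 2)*(v + 4)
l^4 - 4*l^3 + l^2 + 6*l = l*(l - 3)*(l - 2)*(l + 1)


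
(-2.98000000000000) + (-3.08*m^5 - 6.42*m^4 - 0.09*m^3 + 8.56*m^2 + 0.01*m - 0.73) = -3.08*m^5 - 6.42*m^4 - 0.09*m^3 + 8.56*m^2 + 0.01*m - 3.71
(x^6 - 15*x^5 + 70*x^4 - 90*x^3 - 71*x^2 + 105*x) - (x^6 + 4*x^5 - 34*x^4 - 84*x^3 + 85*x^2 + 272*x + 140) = -19*x^5 + 104*x^4 - 6*x^3 - 156*x^2 - 167*x - 140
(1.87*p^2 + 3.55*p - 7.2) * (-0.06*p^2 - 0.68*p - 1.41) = -0.1122*p^4 - 1.4846*p^3 - 4.6187*p^2 - 0.109499999999999*p + 10.152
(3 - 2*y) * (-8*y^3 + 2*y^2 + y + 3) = 16*y^4 - 28*y^3 + 4*y^2 - 3*y + 9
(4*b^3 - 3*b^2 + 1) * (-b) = -4*b^4 + 3*b^3 - b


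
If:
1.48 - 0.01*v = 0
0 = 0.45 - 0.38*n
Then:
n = 1.18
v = 148.00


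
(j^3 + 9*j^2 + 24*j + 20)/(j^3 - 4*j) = (j^2 + 7*j + 10)/(j*(j - 2))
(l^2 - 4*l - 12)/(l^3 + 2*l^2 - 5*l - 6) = (l^2 - 4*l - 12)/(l^3 + 2*l^2 - 5*l - 6)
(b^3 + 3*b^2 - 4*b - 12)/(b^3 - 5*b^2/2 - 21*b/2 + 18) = 2*(b^2 - 4)/(2*b^2 - 11*b + 12)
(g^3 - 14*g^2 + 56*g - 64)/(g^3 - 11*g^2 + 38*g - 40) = (g - 8)/(g - 5)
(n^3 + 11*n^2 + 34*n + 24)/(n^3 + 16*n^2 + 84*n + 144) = (n + 1)/(n + 6)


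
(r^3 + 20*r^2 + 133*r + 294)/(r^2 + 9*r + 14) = (r^2 + 13*r + 42)/(r + 2)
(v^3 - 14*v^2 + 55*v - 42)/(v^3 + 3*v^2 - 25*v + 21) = (v^2 - 13*v + 42)/(v^2 + 4*v - 21)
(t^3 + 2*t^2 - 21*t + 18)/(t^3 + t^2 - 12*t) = (t^2 + 5*t - 6)/(t*(t + 4))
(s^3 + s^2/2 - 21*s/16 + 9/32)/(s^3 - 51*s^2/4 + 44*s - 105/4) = (8*s^2 + 10*s - 3)/(8*(s^2 - 12*s + 35))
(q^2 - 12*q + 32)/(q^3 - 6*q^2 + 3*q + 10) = (q^2 - 12*q + 32)/(q^3 - 6*q^2 + 3*q + 10)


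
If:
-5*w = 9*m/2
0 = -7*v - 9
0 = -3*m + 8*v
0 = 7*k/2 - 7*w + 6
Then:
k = 156/35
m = -24/7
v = -9/7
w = 108/35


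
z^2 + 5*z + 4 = (z + 1)*(z + 4)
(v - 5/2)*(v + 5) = v^2 + 5*v/2 - 25/2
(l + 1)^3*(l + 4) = l^4 + 7*l^3 + 15*l^2 + 13*l + 4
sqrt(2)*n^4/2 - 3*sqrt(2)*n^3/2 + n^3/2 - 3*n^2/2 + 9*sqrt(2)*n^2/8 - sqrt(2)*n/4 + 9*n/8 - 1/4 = (n - 2)*(n - 1/2)^2*(sqrt(2)*n/2 + 1/2)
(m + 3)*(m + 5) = m^2 + 8*m + 15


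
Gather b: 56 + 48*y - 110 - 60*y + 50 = -12*y - 4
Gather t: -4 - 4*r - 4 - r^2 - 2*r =-r^2 - 6*r - 8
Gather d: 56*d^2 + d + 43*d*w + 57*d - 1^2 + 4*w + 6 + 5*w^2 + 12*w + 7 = 56*d^2 + d*(43*w + 58) + 5*w^2 + 16*w + 12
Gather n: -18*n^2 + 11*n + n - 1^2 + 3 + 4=-18*n^2 + 12*n + 6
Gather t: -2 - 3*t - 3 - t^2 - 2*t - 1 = -t^2 - 5*t - 6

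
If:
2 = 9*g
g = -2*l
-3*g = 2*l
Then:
No Solution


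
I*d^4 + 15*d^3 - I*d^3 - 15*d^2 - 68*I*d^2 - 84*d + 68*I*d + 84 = (d - 7*I)*(d - 6*I)*(d - 2*I)*(I*d - I)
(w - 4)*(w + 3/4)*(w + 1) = w^3 - 9*w^2/4 - 25*w/4 - 3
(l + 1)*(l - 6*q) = l^2 - 6*l*q + l - 6*q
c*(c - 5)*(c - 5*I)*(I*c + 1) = I*c^4 + 6*c^3 - 5*I*c^3 - 30*c^2 - 5*I*c^2 + 25*I*c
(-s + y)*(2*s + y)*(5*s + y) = -10*s^3 + 3*s^2*y + 6*s*y^2 + y^3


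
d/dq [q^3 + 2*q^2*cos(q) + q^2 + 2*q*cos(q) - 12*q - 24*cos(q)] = -2*q^2*sin(q) + 3*q^2 - 2*q*sin(q) + 4*q*cos(q) + 2*q + 24*sin(q) + 2*cos(q) - 12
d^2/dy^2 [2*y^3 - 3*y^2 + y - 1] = 12*y - 6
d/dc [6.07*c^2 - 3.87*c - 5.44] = 12.14*c - 3.87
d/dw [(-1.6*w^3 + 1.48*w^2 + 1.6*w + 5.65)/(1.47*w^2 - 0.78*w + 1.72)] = (-2.352*w^4 + 2.496*w^3 - 11.7624*w^2 - 11.5198*w + 7.159)/(2.1609*w^4 - 2.2932*w^3 + 5.6652*w^2 - 2.6832*w + 2.9584)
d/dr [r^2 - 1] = 2*r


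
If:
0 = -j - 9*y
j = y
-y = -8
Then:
No Solution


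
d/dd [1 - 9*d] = -9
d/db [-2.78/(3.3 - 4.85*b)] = -13.483/(4.85*b - 3.3)^2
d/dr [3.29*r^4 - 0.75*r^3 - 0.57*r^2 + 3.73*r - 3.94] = 13.16*r^3 - 2.25*r^2 - 1.14*r + 3.73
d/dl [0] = 0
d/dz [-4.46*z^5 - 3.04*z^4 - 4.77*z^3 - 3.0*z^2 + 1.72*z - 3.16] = -22.3*z^4 - 12.16*z^3 - 14.31*z^2 - 6.0*z + 1.72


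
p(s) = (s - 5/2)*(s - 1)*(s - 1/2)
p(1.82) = -0.74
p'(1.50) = -1.00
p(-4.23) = -166.49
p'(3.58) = 14.06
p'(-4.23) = 91.77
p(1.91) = -0.76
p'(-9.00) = 319.25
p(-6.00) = -386.75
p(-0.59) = -5.36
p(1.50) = -0.50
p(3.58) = 8.58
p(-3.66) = -119.42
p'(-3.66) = 73.72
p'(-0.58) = 9.90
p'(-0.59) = 10.01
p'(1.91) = -0.09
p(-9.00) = -1092.50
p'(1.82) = -0.37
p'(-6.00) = 160.25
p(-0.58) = -5.26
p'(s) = (s - 5/2)*(s - 1) + (s - 5/2)*(s - 1/2) + (s - 1)*(s - 1/2) = 3*s^2 - 8*s + 17/4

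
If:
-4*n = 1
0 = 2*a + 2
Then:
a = -1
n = -1/4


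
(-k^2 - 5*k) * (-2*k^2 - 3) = 2*k^4 + 10*k^3 + 3*k^2 + 15*k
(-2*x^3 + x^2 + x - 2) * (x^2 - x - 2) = -2*x^5 + 3*x^4 + 4*x^3 - 5*x^2 + 4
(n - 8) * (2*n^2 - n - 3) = 2*n^3 - 17*n^2 + 5*n + 24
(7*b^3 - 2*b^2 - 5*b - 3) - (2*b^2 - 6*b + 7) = 7*b^3 - 4*b^2 + b - 10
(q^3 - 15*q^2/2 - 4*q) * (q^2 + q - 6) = q^5 - 13*q^4/2 - 35*q^3/2 + 41*q^2 + 24*q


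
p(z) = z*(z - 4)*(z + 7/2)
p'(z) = z*(z - 4) + z*(z + 7/2) + (z - 4)*(z + 7/2) = 3*z^2 - z - 14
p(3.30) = -15.71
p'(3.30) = 15.37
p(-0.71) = 9.33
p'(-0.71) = -11.78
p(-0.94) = 11.89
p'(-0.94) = -10.41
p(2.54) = -22.40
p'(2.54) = 2.81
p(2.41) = -22.65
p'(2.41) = 1.01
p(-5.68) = -119.86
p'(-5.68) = 88.47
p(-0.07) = 0.98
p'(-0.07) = -13.92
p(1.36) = -17.45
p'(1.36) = -9.81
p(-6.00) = -150.00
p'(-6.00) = 100.00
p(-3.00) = 10.50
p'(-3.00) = 16.00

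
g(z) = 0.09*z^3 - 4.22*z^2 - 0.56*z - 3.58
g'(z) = 0.27*z^2 - 8.44*z - 0.56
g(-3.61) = -60.79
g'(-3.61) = 33.43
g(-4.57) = -97.75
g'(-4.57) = 43.65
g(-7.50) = -274.72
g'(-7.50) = 77.93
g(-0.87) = -6.35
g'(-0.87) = 6.99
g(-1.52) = -12.79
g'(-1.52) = 12.89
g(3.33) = -48.92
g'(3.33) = -25.67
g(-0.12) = -3.57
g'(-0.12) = 0.46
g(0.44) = -4.64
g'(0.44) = -4.22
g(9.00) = -284.83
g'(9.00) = -54.65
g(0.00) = -3.58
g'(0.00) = -0.56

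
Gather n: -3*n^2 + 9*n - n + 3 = -3*n^2 + 8*n + 3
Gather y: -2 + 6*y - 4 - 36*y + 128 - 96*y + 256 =378 - 126*y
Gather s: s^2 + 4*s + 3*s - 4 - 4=s^2 + 7*s - 8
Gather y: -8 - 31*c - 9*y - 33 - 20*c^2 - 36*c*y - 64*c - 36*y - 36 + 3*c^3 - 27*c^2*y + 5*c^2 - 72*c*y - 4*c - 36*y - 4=3*c^3 - 15*c^2 - 99*c + y*(-27*c^2 - 108*c - 81) - 81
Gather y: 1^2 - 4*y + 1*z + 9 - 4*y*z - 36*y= y*(-4*z - 40) + z + 10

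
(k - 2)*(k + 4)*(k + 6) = k^3 + 8*k^2 + 4*k - 48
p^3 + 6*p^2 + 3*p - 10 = (p - 1)*(p + 2)*(p + 5)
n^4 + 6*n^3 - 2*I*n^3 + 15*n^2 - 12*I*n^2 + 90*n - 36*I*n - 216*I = (n + 6)*(n - 3*I)^2*(n + 4*I)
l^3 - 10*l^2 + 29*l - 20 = (l - 5)*(l - 4)*(l - 1)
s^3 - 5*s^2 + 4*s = s*(s - 4)*(s - 1)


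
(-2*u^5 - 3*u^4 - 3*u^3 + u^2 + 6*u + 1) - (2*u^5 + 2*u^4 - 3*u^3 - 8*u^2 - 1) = -4*u^5 - 5*u^4 + 9*u^2 + 6*u + 2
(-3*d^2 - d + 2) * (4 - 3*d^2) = 9*d^4 + 3*d^3 - 18*d^2 - 4*d + 8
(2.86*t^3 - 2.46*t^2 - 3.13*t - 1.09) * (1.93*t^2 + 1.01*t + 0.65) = 5.5198*t^5 - 1.8592*t^4 - 6.6665*t^3 - 6.864*t^2 - 3.1354*t - 0.7085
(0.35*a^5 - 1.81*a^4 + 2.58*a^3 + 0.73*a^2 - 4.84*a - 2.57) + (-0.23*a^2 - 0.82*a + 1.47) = 0.35*a^5 - 1.81*a^4 + 2.58*a^3 + 0.5*a^2 - 5.66*a - 1.1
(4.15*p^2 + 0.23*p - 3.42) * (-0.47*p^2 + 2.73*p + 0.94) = -1.9505*p^4 + 11.2214*p^3 + 6.1363*p^2 - 9.1204*p - 3.2148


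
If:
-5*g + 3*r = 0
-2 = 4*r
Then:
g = -3/10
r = -1/2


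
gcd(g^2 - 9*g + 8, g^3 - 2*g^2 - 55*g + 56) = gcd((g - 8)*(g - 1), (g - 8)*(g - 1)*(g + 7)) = g^2 - 9*g + 8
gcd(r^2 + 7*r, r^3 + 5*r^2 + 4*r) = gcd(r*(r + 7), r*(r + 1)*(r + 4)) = r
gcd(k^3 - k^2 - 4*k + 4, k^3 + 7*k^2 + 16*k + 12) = k + 2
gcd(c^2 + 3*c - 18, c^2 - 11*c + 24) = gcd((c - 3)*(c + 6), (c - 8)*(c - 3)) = c - 3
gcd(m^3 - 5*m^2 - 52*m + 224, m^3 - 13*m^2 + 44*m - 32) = m^2 - 12*m + 32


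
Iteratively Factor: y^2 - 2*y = (y)*(y - 2)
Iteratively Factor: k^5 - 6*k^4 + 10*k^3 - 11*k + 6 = (k - 1)*(k^4 - 5*k^3 + 5*k^2 + 5*k - 6) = (k - 3)*(k - 1)*(k^3 - 2*k^2 - k + 2) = (k - 3)*(k - 1)*(k + 1)*(k^2 - 3*k + 2) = (k - 3)*(k - 1)^2*(k + 1)*(k - 2)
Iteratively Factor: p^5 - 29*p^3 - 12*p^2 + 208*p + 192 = (p - 4)*(p^4 + 4*p^3 - 13*p^2 - 64*p - 48) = (p - 4)*(p + 1)*(p^3 + 3*p^2 - 16*p - 48) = (p - 4)*(p + 1)*(p + 4)*(p^2 - p - 12) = (p - 4)^2*(p + 1)*(p + 4)*(p + 3)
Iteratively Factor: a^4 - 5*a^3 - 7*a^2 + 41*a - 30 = (a - 2)*(a^3 - 3*a^2 - 13*a + 15) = (a - 2)*(a + 3)*(a^2 - 6*a + 5) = (a - 2)*(a - 1)*(a + 3)*(a - 5)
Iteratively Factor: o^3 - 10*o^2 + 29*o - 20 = (o - 1)*(o^2 - 9*o + 20) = (o - 4)*(o - 1)*(o - 5)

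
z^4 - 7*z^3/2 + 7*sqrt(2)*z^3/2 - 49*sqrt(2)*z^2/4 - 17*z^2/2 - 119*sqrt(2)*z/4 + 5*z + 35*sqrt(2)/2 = (z - 5)*(z - 1/2)*(z + 2)*(z + 7*sqrt(2)/2)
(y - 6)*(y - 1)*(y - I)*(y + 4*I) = y^4 - 7*y^3 + 3*I*y^3 + 10*y^2 - 21*I*y^2 - 28*y + 18*I*y + 24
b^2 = b^2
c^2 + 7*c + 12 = (c + 3)*(c + 4)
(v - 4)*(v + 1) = v^2 - 3*v - 4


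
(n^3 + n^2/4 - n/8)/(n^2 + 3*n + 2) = n*(8*n^2 + 2*n - 1)/(8*(n^2 + 3*n + 2))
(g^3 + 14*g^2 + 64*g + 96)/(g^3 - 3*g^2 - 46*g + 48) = (g^2 + 8*g + 16)/(g^2 - 9*g + 8)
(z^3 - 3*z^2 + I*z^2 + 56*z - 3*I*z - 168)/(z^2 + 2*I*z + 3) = (z^3 + z^2*(-3 + I) + z*(56 - 3*I) - 168)/(z^2 + 2*I*z + 3)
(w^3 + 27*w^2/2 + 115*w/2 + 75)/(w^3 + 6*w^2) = 1 + 15/(2*w) + 25/(2*w^2)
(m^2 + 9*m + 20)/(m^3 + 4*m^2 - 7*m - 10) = (m + 4)/(m^2 - m - 2)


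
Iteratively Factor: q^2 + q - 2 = (q + 2)*(q - 1)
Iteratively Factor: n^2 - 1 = (n + 1)*(n - 1)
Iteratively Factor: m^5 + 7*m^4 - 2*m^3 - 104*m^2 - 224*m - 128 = (m + 4)*(m^4 + 3*m^3 - 14*m^2 - 48*m - 32) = (m + 1)*(m + 4)*(m^3 + 2*m^2 - 16*m - 32) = (m + 1)*(m + 2)*(m + 4)*(m^2 - 16) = (m + 1)*(m + 2)*(m + 4)^2*(m - 4)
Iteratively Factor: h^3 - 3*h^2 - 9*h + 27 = (h + 3)*(h^2 - 6*h + 9) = (h - 3)*(h + 3)*(h - 3)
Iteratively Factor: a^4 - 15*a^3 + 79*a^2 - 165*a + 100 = (a - 1)*(a^3 - 14*a^2 + 65*a - 100) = (a - 5)*(a - 1)*(a^2 - 9*a + 20) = (a - 5)*(a - 4)*(a - 1)*(a - 5)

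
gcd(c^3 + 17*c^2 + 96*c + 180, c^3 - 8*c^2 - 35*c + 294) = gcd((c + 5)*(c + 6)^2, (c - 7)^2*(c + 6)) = c + 6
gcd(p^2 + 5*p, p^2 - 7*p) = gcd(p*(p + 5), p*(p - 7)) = p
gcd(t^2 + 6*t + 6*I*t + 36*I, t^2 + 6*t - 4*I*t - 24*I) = t + 6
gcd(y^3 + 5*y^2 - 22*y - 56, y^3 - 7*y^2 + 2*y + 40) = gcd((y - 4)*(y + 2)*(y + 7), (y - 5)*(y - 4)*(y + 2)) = y^2 - 2*y - 8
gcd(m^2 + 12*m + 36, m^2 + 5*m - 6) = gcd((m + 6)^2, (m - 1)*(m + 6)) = m + 6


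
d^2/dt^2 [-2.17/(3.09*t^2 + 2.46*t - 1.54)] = (41.438754*t^2 + 32.990076*t - 2.17*(6.18*t + 2.46)*(12.36*t + 4.92) - 20.652324)/(3.09*t^2 + 2.46*t - 1.54)^3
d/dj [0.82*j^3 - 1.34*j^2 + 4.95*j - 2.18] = 2.46*j^2 - 2.68*j + 4.95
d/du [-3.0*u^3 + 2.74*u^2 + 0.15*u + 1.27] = -9.0*u^2 + 5.48*u + 0.15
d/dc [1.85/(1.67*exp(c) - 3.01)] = -3.0895*exp(c)/(1.67*exp(c) - 3.01)^2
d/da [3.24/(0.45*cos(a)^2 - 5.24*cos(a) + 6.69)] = (2.916*cos(a) - 16.9776)*sin(a)/(0.45*cos(a)^2 - 5.24*cos(a) + 6.69)^2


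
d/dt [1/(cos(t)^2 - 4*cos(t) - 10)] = 2*(cos(t) - 2)*sin(t)/(sin(t)^2 + 4*cos(t) + 9)^2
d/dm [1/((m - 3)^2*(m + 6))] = -(3*m + 9)/((m - 3)^3*(m + 6)^2)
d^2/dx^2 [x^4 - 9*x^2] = 12*x^2 - 18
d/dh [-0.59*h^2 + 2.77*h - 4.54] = 2.77 - 1.18*h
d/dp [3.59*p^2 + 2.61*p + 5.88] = 7.18*p + 2.61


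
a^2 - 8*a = a*(a - 8)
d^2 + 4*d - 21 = (d - 3)*(d + 7)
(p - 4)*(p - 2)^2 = p^3 - 8*p^2 + 20*p - 16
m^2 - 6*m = m*(m - 6)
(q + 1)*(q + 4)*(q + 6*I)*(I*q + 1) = I*q^4 - 5*q^3 + 5*I*q^3 - 25*q^2 + 10*I*q^2 - 20*q + 30*I*q + 24*I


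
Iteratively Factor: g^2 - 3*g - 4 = (g - 4)*(g + 1)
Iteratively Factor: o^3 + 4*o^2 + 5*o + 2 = (o + 2)*(o^2 + 2*o + 1) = (o + 1)*(o + 2)*(o + 1)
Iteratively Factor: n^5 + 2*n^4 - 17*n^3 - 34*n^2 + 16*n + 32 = (n + 2)*(n^4 - 17*n^2 + 16) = (n - 4)*(n + 2)*(n^3 + 4*n^2 - n - 4) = (n - 4)*(n + 2)*(n + 4)*(n^2 - 1) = (n - 4)*(n - 1)*(n + 2)*(n + 4)*(n + 1)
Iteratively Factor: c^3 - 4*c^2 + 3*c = (c - 3)*(c^2 - c) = (c - 3)*(c - 1)*(c)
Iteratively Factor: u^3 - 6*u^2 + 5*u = (u - 5)*(u^2 - u) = u*(u - 5)*(u - 1)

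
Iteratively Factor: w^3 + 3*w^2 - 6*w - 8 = (w + 4)*(w^2 - w - 2) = (w + 1)*(w + 4)*(w - 2)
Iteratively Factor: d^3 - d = (d)*(d^2 - 1) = d*(d + 1)*(d - 1)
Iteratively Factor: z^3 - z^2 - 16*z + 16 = (z - 4)*(z^2 + 3*z - 4) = (z - 4)*(z - 1)*(z + 4)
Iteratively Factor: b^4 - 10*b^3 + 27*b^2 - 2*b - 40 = (b - 4)*(b^3 - 6*b^2 + 3*b + 10) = (b - 4)*(b + 1)*(b^2 - 7*b + 10) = (b - 4)*(b - 2)*(b + 1)*(b - 5)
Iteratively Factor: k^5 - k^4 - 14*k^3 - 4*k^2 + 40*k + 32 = (k + 2)*(k^4 - 3*k^3 - 8*k^2 + 12*k + 16) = (k + 2)^2*(k^3 - 5*k^2 + 2*k + 8) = (k - 4)*(k + 2)^2*(k^2 - k - 2) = (k - 4)*(k + 1)*(k + 2)^2*(k - 2)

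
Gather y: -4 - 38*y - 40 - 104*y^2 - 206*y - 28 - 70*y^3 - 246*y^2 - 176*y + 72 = -70*y^3 - 350*y^2 - 420*y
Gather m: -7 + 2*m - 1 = 2*m - 8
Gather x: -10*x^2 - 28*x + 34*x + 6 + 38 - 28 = -10*x^2 + 6*x + 16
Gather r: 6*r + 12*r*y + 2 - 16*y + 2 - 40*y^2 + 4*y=r*(12*y + 6) - 40*y^2 - 12*y + 4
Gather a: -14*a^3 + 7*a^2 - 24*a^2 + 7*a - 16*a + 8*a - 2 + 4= -14*a^3 - 17*a^2 - a + 2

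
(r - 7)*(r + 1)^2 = r^3 - 5*r^2 - 13*r - 7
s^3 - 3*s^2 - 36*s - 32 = (s - 8)*(s + 1)*(s + 4)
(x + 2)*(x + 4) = x^2 + 6*x + 8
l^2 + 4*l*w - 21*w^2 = (l - 3*w)*(l + 7*w)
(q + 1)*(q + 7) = q^2 + 8*q + 7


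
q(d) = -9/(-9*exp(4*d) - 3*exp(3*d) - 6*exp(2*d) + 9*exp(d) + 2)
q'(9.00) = 0.00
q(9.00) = 0.00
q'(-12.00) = 0.00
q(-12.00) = -4.50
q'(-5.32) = 0.09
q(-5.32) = -4.40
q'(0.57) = -0.34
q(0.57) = 0.09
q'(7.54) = -0.00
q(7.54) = 0.00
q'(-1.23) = 0.64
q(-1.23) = -2.26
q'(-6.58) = 0.03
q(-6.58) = -4.47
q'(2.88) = -0.00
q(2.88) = 0.00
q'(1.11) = -0.04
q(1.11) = 0.01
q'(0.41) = -0.69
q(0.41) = 0.16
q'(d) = -9*(36*exp(4*d) + 9*exp(3*d) + 12*exp(2*d) - 9*exp(d))/(-9*exp(4*d) - 3*exp(3*d) - 6*exp(2*d) + 9*exp(d) + 2)^2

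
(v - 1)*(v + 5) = v^2 + 4*v - 5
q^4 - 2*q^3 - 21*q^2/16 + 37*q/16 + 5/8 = (q - 2)*(q - 5/4)*(q + 1/4)*(q + 1)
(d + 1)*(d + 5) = d^2 + 6*d + 5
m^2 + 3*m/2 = m*(m + 3/2)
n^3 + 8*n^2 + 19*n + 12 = (n + 1)*(n + 3)*(n + 4)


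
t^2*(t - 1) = t^3 - t^2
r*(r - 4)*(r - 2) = r^3 - 6*r^2 + 8*r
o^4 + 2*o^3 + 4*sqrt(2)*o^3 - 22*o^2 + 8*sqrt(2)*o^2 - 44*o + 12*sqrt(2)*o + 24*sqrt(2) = (o + 2)*(o - sqrt(2))^2*(o + 6*sqrt(2))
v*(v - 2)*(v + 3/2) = v^3 - v^2/2 - 3*v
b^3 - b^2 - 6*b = b*(b - 3)*(b + 2)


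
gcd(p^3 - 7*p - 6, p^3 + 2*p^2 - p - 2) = p^2 + 3*p + 2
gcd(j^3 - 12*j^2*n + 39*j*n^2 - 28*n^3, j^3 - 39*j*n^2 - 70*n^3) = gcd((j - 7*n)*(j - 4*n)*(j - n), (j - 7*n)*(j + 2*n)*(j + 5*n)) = j - 7*n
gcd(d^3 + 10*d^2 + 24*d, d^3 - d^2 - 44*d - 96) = d + 4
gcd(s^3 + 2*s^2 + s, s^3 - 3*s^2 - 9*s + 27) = 1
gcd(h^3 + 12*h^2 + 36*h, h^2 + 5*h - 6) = h + 6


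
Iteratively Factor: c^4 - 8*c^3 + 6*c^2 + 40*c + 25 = (c - 5)*(c^3 - 3*c^2 - 9*c - 5) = (c - 5)*(c + 1)*(c^2 - 4*c - 5) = (c - 5)*(c + 1)^2*(c - 5)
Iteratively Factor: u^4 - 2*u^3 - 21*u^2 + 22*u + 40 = (u - 5)*(u^3 + 3*u^2 - 6*u - 8) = (u - 5)*(u + 4)*(u^2 - u - 2) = (u - 5)*(u + 1)*(u + 4)*(u - 2)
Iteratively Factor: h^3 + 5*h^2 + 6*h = (h + 3)*(h^2 + 2*h) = h*(h + 3)*(h + 2)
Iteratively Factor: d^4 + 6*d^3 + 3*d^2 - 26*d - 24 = (d - 2)*(d^3 + 8*d^2 + 19*d + 12) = (d - 2)*(d + 4)*(d^2 + 4*d + 3) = (d - 2)*(d + 1)*(d + 4)*(d + 3)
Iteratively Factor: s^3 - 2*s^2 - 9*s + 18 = (s - 3)*(s^2 + s - 6) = (s - 3)*(s - 2)*(s + 3)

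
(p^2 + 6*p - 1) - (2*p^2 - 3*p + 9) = -p^2 + 9*p - 10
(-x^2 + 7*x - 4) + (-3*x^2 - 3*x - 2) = -4*x^2 + 4*x - 6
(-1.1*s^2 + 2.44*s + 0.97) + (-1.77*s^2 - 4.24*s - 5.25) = -2.87*s^2 - 1.8*s - 4.28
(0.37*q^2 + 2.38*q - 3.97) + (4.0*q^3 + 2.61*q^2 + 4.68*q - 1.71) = 4.0*q^3 + 2.98*q^2 + 7.06*q - 5.68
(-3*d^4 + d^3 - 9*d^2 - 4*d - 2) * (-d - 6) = 3*d^5 + 17*d^4 + 3*d^3 + 58*d^2 + 26*d + 12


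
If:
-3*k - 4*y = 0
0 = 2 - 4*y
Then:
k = -2/3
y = 1/2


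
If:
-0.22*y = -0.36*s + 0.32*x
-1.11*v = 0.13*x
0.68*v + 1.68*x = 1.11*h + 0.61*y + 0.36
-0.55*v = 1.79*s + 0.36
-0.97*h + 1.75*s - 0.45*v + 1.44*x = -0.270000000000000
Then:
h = 0.07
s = -0.20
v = -0.01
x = 0.10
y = -0.47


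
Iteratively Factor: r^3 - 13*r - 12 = (r + 3)*(r^2 - 3*r - 4) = (r - 4)*(r + 3)*(r + 1)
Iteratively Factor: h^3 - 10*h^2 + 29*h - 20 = (h - 5)*(h^2 - 5*h + 4) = (h - 5)*(h - 4)*(h - 1)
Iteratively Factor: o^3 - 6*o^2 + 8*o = (o - 2)*(o^2 - 4*o) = o*(o - 2)*(o - 4)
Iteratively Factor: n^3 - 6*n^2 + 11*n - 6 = (n - 2)*(n^2 - 4*n + 3) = (n - 3)*(n - 2)*(n - 1)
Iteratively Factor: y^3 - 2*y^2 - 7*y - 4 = (y - 4)*(y^2 + 2*y + 1) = (y - 4)*(y + 1)*(y + 1)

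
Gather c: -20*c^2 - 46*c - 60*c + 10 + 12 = -20*c^2 - 106*c + 22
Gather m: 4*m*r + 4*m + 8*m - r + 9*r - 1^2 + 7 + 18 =m*(4*r + 12) + 8*r + 24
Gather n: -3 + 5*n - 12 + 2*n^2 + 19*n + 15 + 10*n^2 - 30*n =12*n^2 - 6*n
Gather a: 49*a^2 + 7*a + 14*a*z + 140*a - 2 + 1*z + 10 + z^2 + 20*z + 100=49*a^2 + a*(14*z + 147) + z^2 + 21*z + 108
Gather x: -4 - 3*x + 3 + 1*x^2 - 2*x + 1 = x^2 - 5*x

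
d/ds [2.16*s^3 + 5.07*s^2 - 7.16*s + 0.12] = 6.48*s^2 + 10.14*s - 7.16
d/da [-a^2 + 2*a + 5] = 2 - 2*a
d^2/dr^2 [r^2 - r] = 2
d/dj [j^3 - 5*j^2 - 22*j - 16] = 3*j^2 - 10*j - 22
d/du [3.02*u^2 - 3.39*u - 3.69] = 6.04*u - 3.39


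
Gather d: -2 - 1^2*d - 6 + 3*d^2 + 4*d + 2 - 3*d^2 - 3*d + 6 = 0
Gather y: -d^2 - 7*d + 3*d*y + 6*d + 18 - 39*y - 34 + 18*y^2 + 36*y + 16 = -d^2 - d + 18*y^2 + y*(3*d - 3)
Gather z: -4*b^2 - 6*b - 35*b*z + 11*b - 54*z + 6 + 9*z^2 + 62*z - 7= -4*b^2 + 5*b + 9*z^2 + z*(8 - 35*b) - 1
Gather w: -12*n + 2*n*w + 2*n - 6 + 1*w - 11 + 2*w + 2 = -10*n + w*(2*n + 3) - 15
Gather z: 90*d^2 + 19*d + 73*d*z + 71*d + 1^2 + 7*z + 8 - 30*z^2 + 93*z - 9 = 90*d^2 + 90*d - 30*z^2 + z*(73*d + 100)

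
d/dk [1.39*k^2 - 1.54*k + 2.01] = 2.78*k - 1.54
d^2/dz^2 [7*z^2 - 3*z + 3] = 14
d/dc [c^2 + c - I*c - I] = 2*c + 1 - I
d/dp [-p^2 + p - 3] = 1 - 2*p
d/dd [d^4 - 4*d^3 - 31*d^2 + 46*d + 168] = 4*d^3 - 12*d^2 - 62*d + 46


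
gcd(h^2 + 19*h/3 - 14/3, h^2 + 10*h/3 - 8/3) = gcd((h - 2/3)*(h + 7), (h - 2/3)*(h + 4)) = h - 2/3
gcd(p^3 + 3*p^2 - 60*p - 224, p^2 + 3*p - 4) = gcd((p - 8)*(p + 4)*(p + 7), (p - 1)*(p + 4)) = p + 4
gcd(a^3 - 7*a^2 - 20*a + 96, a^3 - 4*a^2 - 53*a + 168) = a^2 - 11*a + 24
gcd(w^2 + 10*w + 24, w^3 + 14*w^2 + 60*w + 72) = w + 6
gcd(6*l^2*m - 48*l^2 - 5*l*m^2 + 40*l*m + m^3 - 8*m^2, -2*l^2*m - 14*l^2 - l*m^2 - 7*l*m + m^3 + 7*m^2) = 2*l - m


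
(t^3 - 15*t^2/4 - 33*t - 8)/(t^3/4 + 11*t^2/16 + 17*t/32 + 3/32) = 8*(t^2 - 4*t - 32)/(2*t^2 + 5*t + 3)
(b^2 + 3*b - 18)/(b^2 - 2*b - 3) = (b + 6)/(b + 1)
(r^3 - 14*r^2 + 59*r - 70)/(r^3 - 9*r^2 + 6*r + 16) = (r^2 - 12*r + 35)/(r^2 - 7*r - 8)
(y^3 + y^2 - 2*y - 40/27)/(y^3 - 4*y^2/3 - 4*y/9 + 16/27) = (3*y + 5)/(3*y - 2)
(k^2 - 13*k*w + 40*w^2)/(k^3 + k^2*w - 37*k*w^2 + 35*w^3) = (-k + 8*w)/(-k^2 - 6*k*w + 7*w^2)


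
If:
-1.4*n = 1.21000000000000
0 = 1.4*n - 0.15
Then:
No Solution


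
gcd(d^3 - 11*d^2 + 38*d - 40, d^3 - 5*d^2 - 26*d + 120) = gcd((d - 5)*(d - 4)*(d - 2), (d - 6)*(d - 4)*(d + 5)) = d - 4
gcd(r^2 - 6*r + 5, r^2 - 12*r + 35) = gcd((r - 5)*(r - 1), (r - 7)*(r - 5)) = r - 5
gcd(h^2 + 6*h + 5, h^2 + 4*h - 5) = h + 5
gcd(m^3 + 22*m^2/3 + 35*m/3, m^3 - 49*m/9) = m^2 + 7*m/3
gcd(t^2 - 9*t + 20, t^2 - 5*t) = t - 5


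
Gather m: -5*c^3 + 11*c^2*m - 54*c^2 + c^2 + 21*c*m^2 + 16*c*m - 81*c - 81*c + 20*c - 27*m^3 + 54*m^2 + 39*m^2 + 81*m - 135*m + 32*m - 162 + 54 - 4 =-5*c^3 - 53*c^2 - 142*c - 27*m^3 + m^2*(21*c + 93) + m*(11*c^2 + 16*c - 22) - 112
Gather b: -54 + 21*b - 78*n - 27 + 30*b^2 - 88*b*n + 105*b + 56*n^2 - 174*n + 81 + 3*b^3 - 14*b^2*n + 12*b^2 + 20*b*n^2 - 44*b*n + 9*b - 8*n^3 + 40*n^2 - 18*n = 3*b^3 + b^2*(42 - 14*n) + b*(20*n^2 - 132*n + 135) - 8*n^3 + 96*n^2 - 270*n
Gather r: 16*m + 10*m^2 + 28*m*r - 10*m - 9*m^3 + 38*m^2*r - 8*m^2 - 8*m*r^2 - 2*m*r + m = -9*m^3 + 2*m^2 - 8*m*r^2 + 7*m + r*(38*m^2 + 26*m)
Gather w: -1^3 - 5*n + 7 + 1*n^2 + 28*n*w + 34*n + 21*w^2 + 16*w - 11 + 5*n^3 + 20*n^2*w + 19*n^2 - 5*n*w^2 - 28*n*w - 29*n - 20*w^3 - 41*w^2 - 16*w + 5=5*n^3 + 20*n^2*w + 20*n^2 - 20*w^3 + w^2*(-5*n - 20)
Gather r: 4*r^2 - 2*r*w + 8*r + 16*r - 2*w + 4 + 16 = 4*r^2 + r*(24 - 2*w) - 2*w + 20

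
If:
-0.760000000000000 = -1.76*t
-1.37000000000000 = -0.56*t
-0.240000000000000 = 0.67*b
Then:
No Solution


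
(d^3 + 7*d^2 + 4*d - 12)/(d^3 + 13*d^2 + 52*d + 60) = (d - 1)/(d + 5)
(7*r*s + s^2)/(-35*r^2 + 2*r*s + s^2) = -s/(5*r - s)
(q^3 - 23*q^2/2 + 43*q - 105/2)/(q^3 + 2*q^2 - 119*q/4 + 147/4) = 2*(q^2 - 8*q + 15)/(2*q^2 + 11*q - 21)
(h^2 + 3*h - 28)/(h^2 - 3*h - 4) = (h + 7)/(h + 1)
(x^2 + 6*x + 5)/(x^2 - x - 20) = (x^2 + 6*x + 5)/(x^2 - x - 20)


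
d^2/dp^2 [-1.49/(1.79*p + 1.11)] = -9.548218/(1.79*p + 1.11)^3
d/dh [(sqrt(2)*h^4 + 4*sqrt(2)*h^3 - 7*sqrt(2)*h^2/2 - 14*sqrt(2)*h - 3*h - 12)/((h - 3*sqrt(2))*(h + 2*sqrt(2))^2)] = (sqrt(2)*h^5 - 89*sqrt(2)*h^3/2 + 8*h^3 - 116*sqrt(2)*h^2 - 8*h^2 - 48*h + 75*sqrt(2)*h + 36 + 120*sqrt(2))/(h^5 - 30*h^3 - 20*sqrt(2)*h^2 + 240*h + 288*sqrt(2))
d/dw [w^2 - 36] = 2*w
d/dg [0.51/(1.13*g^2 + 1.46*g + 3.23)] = (-1.1526*g - 0.7446)/(1.13*g^2 + 1.46*g + 3.23)^2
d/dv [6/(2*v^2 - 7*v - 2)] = 6*(7 - 4*v)/(-2*v^2 + 7*v + 2)^2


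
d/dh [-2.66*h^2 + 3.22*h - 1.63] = 3.22 - 5.32*h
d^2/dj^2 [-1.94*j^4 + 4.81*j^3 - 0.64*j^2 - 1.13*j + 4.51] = -23.28*j^2 + 28.86*j - 1.28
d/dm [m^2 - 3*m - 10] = 2*m - 3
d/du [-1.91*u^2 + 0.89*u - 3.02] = 0.89 - 3.82*u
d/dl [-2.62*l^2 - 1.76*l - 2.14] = -5.24*l - 1.76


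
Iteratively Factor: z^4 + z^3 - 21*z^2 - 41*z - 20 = (z + 1)*(z^3 - 21*z - 20) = (z - 5)*(z + 1)*(z^2 + 5*z + 4) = (z - 5)*(z + 1)*(z + 4)*(z + 1)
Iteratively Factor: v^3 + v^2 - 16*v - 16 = (v + 4)*(v^2 - 3*v - 4) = (v + 1)*(v + 4)*(v - 4)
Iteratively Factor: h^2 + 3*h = (h)*(h + 3)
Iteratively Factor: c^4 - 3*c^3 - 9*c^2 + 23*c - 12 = (c + 3)*(c^3 - 6*c^2 + 9*c - 4) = (c - 4)*(c + 3)*(c^2 - 2*c + 1) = (c - 4)*(c - 1)*(c + 3)*(c - 1)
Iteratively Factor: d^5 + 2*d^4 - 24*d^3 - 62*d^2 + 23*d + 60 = (d + 4)*(d^4 - 2*d^3 - 16*d^2 + 2*d + 15) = (d - 1)*(d + 4)*(d^3 - d^2 - 17*d - 15) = (d - 1)*(d + 1)*(d + 4)*(d^2 - 2*d - 15) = (d - 5)*(d - 1)*(d + 1)*(d + 4)*(d + 3)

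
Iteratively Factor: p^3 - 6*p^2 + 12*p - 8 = (p - 2)*(p^2 - 4*p + 4) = (p - 2)^2*(p - 2)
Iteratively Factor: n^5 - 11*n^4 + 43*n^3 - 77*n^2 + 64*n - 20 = (n - 2)*(n^4 - 9*n^3 + 25*n^2 - 27*n + 10) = (n - 2)*(n - 1)*(n^3 - 8*n^2 + 17*n - 10) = (n - 5)*(n - 2)*(n - 1)*(n^2 - 3*n + 2) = (n - 5)*(n - 2)*(n - 1)^2*(n - 2)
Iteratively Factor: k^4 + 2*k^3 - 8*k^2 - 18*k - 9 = (k + 3)*(k^3 - k^2 - 5*k - 3) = (k + 1)*(k + 3)*(k^2 - 2*k - 3) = (k - 3)*(k + 1)*(k + 3)*(k + 1)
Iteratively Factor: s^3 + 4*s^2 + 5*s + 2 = (s + 1)*(s^2 + 3*s + 2) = (s + 1)^2*(s + 2)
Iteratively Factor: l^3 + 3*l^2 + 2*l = (l + 1)*(l^2 + 2*l) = l*(l + 1)*(l + 2)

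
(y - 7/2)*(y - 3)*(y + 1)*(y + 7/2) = y^4 - 2*y^3 - 61*y^2/4 + 49*y/2 + 147/4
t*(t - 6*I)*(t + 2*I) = t^3 - 4*I*t^2 + 12*t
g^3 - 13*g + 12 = (g - 3)*(g - 1)*(g + 4)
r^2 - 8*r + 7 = (r - 7)*(r - 1)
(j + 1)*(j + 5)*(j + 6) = j^3 + 12*j^2 + 41*j + 30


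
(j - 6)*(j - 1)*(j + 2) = j^3 - 5*j^2 - 8*j + 12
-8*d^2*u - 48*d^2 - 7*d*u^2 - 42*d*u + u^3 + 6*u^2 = (-8*d + u)*(d + u)*(u + 6)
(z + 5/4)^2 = z^2 + 5*z/2 + 25/16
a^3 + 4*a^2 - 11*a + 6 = (a - 1)^2*(a + 6)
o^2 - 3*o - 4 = (o - 4)*(o + 1)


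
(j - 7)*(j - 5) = j^2 - 12*j + 35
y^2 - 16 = (y - 4)*(y + 4)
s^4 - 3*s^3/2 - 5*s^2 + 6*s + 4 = (s - 2)^2*(s + 1/2)*(s + 2)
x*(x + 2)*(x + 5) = x^3 + 7*x^2 + 10*x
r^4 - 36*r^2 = r^2*(r - 6)*(r + 6)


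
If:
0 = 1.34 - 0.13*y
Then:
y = 10.31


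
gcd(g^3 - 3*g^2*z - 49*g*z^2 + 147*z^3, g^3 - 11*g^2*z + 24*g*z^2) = -g + 3*z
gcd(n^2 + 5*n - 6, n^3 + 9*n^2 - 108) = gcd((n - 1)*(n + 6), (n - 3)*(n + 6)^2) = n + 6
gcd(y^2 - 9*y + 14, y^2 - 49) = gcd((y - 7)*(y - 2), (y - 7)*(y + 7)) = y - 7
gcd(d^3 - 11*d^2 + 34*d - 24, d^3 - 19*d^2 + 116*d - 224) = d - 4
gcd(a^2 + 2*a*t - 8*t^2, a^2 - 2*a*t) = -a + 2*t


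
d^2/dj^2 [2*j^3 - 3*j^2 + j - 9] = 12*j - 6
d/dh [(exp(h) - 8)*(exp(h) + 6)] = 2*(exp(h) - 1)*exp(h)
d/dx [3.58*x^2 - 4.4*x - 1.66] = 7.16*x - 4.4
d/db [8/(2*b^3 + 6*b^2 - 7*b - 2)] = 8*(-6*b^2 - 12*b + 7)/(2*b^3 + 6*b^2 - 7*b - 2)^2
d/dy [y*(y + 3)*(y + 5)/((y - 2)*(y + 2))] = (y^4 - 27*y^2 - 64*y - 60)/(y^4 - 8*y^2 + 16)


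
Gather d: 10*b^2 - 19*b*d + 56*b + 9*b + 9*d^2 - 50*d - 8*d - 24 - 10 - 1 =10*b^2 + 65*b + 9*d^2 + d*(-19*b - 58) - 35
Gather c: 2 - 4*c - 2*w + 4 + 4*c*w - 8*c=c*(4*w - 12) - 2*w + 6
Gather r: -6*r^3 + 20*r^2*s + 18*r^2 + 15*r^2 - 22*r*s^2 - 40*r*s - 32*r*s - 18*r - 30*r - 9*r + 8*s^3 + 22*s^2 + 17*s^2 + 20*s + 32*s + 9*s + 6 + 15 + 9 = -6*r^3 + r^2*(20*s + 33) + r*(-22*s^2 - 72*s - 57) + 8*s^3 + 39*s^2 + 61*s + 30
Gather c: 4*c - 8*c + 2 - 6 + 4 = -4*c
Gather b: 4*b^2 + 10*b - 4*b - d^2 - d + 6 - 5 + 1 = 4*b^2 + 6*b - d^2 - d + 2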